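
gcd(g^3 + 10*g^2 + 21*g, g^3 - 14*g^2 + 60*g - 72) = 1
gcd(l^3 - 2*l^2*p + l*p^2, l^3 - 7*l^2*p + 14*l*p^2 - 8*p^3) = -l + p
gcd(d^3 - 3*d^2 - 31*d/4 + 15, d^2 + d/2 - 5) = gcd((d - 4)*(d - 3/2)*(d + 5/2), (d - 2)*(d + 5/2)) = d + 5/2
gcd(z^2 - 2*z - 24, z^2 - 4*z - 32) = z + 4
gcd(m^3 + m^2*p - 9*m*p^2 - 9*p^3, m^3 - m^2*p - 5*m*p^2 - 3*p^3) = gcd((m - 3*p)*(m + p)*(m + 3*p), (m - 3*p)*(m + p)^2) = -m^2 + 2*m*p + 3*p^2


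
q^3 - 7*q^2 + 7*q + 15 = (q - 5)*(q - 3)*(q + 1)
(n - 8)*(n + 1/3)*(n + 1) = n^3 - 20*n^2/3 - 31*n/3 - 8/3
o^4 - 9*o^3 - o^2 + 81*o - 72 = (o - 8)*(o - 3)*(o - 1)*(o + 3)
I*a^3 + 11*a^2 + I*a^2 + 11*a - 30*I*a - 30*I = (a - 6*I)*(a - 5*I)*(I*a + I)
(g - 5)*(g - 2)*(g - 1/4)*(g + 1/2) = g^4 - 27*g^3/4 + 65*g^2/8 + 27*g/8 - 5/4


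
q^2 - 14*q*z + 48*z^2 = (q - 8*z)*(q - 6*z)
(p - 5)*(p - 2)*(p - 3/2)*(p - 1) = p^4 - 19*p^3/2 + 29*p^2 - 71*p/2 + 15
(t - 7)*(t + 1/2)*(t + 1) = t^3 - 11*t^2/2 - 10*t - 7/2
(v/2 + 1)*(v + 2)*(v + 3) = v^3/2 + 7*v^2/2 + 8*v + 6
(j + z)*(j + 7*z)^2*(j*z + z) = j^4*z + 15*j^3*z^2 + j^3*z + 63*j^2*z^3 + 15*j^2*z^2 + 49*j*z^4 + 63*j*z^3 + 49*z^4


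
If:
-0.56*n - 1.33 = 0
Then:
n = -2.38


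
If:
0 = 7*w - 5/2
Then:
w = 5/14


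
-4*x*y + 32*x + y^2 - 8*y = (-4*x + y)*(y - 8)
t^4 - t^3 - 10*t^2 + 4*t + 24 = (t - 3)*(t - 2)*(t + 2)^2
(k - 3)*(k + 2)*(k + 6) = k^3 + 5*k^2 - 12*k - 36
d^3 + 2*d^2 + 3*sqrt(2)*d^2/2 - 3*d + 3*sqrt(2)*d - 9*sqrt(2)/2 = (d - 1)*(d + 3)*(d + 3*sqrt(2)/2)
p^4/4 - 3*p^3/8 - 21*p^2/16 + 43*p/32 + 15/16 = (p/4 + 1/2)*(p - 5/2)*(p - 3/2)*(p + 1/2)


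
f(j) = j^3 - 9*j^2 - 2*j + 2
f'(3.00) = -29.00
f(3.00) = -58.00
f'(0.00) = -2.00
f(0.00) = 2.00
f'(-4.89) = 157.76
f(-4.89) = -320.36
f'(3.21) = -28.87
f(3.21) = -64.08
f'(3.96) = -26.24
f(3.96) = -84.96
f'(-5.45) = 185.21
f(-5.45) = -416.30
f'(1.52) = -22.43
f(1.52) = -18.32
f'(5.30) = -13.13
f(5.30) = -112.53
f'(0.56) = -11.14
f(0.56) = -1.77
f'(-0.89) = 16.40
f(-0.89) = -4.05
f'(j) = 3*j^2 - 18*j - 2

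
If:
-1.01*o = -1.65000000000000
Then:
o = 1.63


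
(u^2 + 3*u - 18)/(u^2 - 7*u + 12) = (u + 6)/(u - 4)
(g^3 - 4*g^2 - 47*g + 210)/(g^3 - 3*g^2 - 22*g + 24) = (g^2 + 2*g - 35)/(g^2 + 3*g - 4)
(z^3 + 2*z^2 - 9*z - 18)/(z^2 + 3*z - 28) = (z^3 + 2*z^2 - 9*z - 18)/(z^2 + 3*z - 28)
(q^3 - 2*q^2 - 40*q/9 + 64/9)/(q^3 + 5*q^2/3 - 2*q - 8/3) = (q - 8/3)/(q + 1)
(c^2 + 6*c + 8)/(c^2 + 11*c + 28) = (c + 2)/(c + 7)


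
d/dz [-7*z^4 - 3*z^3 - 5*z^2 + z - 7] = -28*z^3 - 9*z^2 - 10*z + 1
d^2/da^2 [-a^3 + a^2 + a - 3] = 2 - 6*a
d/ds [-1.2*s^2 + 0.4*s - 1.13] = 0.4 - 2.4*s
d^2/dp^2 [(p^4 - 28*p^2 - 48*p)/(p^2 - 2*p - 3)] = 2*(p^6 - 6*p^5 + 3*p^4 - 56*p^3 - 198*p^2 - 432*p + 36)/(p^6 - 6*p^5 + 3*p^4 + 28*p^3 - 9*p^2 - 54*p - 27)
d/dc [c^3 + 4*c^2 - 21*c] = 3*c^2 + 8*c - 21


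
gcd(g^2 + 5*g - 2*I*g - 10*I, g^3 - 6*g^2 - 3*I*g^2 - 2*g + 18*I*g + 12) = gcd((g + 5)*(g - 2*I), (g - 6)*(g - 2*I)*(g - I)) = g - 2*I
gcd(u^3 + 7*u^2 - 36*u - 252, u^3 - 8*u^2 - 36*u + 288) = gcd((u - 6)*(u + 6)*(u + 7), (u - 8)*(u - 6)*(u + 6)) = u^2 - 36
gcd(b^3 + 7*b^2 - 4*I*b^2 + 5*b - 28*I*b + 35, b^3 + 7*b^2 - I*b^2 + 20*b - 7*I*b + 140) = b^2 + b*(7 - 5*I) - 35*I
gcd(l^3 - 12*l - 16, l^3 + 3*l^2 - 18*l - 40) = l^2 - 2*l - 8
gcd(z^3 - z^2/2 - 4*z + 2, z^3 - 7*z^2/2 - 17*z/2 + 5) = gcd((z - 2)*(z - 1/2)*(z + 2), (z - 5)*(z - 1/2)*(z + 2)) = z^2 + 3*z/2 - 1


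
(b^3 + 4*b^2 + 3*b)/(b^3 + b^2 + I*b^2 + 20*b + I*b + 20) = b*(b + 3)/(b^2 + I*b + 20)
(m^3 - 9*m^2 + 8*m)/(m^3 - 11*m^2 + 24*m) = (m - 1)/(m - 3)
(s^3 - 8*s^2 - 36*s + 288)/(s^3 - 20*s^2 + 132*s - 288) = (s + 6)/(s - 6)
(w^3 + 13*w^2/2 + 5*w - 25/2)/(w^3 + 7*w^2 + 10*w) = (2*w^2 + 3*w - 5)/(2*w*(w + 2))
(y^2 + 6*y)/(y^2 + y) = (y + 6)/(y + 1)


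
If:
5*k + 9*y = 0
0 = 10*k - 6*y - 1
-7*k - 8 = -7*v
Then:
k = 3/40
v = 341/280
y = -1/24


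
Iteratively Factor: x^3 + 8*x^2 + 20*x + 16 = (x + 2)*(x^2 + 6*x + 8) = (x + 2)^2*(x + 4)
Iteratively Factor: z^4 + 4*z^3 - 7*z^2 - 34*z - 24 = (z + 1)*(z^3 + 3*z^2 - 10*z - 24) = (z + 1)*(z + 2)*(z^2 + z - 12) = (z + 1)*(z + 2)*(z + 4)*(z - 3)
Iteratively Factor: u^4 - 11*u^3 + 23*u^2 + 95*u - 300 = (u - 5)*(u^3 - 6*u^2 - 7*u + 60) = (u - 5)*(u + 3)*(u^2 - 9*u + 20) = (u - 5)^2*(u + 3)*(u - 4)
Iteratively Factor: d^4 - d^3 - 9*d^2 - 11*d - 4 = (d + 1)*(d^3 - 2*d^2 - 7*d - 4) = (d - 4)*(d + 1)*(d^2 + 2*d + 1) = (d - 4)*(d + 1)^2*(d + 1)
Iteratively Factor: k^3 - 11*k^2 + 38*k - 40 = (k - 5)*(k^2 - 6*k + 8) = (k - 5)*(k - 4)*(k - 2)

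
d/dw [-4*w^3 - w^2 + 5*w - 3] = -12*w^2 - 2*w + 5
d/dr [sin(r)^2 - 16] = sin(2*r)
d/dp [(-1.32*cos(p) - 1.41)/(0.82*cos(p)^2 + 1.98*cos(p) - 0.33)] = (1.0824*sin(p)^2 - 2.3124*cos(p) - 4.3098)*sin(p)/(0.82*cos(p)^2 + 1.98*cos(p) - 0.33)^2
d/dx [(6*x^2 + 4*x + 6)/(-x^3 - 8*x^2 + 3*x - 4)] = 2*(3*x^4 + 4*x^3 + 34*x^2 + 24*x - 17)/(x^6 + 16*x^5 + 58*x^4 - 40*x^3 + 73*x^2 - 24*x + 16)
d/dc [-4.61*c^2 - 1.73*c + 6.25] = -9.22*c - 1.73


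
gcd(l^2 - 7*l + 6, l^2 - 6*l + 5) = l - 1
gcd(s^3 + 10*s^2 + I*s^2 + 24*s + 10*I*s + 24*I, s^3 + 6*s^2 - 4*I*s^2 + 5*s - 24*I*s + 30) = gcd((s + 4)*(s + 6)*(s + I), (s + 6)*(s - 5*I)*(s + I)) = s^2 + s*(6 + I) + 6*I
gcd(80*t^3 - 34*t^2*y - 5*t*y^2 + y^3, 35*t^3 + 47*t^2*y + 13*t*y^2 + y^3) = 5*t + y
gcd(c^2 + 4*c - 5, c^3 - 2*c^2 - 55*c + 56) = c - 1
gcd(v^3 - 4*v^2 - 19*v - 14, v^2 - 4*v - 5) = v + 1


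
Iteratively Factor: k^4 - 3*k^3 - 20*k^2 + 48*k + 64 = (k - 4)*(k^3 + k^2 - 16*k - 16) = (k - 4)*(k + 1)*(k^2 - 16) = (k - 4)^2*(k + 1)*(k + 4)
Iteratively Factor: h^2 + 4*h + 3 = (h + 3)*(h + 1)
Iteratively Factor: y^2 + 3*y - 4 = (y + 4)*(y - 1)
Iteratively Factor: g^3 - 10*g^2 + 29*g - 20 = (g - 5)*(g^2 - 5*g + 4) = (g - 5)*(g - 1)*(g - 4)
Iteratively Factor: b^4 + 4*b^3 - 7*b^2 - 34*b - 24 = (b - 3)*(b^3 + 7*b^2 + 14*b + 8) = (b - 3)*(b + 1)*(b^2 + 6*b + 8) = (b - 3)*(b + 1)*(b + 4)*(b + 2)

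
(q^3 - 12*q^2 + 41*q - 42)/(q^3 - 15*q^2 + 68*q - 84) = (q - 3)/(q - 6)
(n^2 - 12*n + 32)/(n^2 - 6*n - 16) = (n - 4)/(n + 2)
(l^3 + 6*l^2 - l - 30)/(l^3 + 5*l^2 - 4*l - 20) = (l + 3)/(l + 2)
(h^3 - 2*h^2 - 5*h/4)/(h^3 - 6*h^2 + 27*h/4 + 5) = h/(h - 4)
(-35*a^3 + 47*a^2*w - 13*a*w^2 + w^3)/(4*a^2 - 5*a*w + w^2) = (35*a^2 - 12*a*w + w^2)/(-4*a + w)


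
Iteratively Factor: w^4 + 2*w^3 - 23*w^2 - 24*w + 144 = (w - 3)*(w^3 + 5*w^2 - 8*w - 48) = (w - 3)^2*(w^2 + 8*w + 16) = (w - 3)^2*(w + 4)*(w + 4)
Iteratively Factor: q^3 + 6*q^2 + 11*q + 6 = (q + 2)*(q^2 + 4*q + 3) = (q + 2)*(q + 3)*(q + 1)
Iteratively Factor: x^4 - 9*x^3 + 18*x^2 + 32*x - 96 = (x - 4)*(x^3 - 5*x^2 - 2*x + 24) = (x - 4)*(x - 3)*(x^2 - 2*x - 8) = (x - 4)^2*(x - 3)*(x + 2)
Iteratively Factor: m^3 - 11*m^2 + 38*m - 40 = (m - 2)*(m^2 - 9*m + 20) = (m - 4)*(m - 2)*(m - 5)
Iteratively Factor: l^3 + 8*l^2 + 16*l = (l + 4)*(l^2 + 4*l) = l*(l + 4)*(l + 4)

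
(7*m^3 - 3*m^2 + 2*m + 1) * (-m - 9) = -7*m^4 - 60*m^3 + 25*m^2 - 19*m - 9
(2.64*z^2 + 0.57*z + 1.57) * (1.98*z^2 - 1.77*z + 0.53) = 5.2272*z^4 - 3.5442*z^3 + 3.4989*z^2 - 2.4768*z + 0.8321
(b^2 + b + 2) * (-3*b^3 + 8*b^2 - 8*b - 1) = -3*b^5 + 5*b^4 - 6*b^3 + 7*b^2 - 17*b - 2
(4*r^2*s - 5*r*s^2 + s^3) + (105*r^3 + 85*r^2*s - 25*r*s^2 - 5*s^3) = 105*r^3 + 89*r^2*s - 30*r*s^2 - 4*s^3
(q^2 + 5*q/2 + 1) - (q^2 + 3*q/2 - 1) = q + 2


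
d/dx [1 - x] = -1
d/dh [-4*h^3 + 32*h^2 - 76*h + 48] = -12*h^2 + 64*h - 76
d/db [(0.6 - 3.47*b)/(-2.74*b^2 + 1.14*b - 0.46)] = (-9.5078*b^2 + 3.288*b + 0.9122)/(7.5076*b^4 - 6.2472*b^3 + 3.8204*b^2 - 1.0488*b + 0.2116)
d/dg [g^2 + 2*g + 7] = 2*g + 2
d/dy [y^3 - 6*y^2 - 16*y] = 3*y^2 - 12*y - 16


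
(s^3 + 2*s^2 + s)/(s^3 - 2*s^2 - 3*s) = (s + 1)/(s - 3)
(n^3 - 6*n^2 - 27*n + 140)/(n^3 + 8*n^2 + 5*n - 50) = (n^2 - 11*n + 28)/(n^2 + 3*n - 10)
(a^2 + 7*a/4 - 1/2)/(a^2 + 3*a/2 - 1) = (4*a - 1)/(2*(2*a - 1))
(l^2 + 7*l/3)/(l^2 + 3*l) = (l + 7/3)/(l + 3)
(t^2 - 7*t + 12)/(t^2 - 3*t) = (t - 4)/t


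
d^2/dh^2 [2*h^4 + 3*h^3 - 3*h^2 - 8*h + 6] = 24*h^2 + 18*h - 6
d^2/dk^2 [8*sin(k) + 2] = -8*sin(k)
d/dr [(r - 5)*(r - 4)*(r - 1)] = 3*r^2 - 20*r + 29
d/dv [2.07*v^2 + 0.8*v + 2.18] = 4.14*v + 0.8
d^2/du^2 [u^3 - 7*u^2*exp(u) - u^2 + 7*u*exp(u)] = -7*u^2*exp(u) - 21*u*exp(u) + 6*u - 2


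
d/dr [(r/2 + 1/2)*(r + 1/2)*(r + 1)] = (r + 1)*(3*r + 2)/2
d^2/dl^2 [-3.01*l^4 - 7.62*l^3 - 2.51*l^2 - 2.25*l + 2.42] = -36.12*l^2 - 45.72*l - 5.02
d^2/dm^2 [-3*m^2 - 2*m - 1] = -6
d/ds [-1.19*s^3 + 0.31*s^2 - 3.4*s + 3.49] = -3.57*s^2 + 0.62*s - 3.4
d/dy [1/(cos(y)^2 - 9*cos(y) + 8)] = (2*cos(y) - 9)*sin(y)/(cos(y)^2 - 9*cos(y) + 8)^2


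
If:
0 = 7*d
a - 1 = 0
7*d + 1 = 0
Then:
No Solution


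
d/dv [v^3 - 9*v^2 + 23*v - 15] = 3*v^2 - 18*v + 23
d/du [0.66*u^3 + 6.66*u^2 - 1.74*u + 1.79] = 1.98*u^2 + 13.32*u - 1.74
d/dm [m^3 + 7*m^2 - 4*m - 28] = 3*m^2 + 14*m - 4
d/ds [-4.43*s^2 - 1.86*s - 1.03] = -8.86*s - 1.86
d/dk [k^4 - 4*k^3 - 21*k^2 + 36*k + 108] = 4*k^3 - 12*k^2 - 42*k + 36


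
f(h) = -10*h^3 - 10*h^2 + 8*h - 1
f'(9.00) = -2602.00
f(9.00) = -8029.00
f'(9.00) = -2602.00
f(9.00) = -8029.00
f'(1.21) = -60.12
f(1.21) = -23.68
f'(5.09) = -871.04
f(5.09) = -1538.08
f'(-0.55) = 9.92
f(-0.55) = -6.76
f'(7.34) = -1755.07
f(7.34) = -4435.51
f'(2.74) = -272.03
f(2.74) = -259.86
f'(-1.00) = -2.00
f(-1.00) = -9.00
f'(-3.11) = -219.96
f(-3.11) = 178.20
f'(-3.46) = -281.95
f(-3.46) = 265.82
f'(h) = -30*h^2 - 20*h + 8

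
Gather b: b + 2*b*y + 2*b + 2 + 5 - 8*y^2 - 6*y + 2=b*(2*y + 3) - 8*y^2 - 6*y + 9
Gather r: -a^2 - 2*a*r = -a^2 - 2*a*r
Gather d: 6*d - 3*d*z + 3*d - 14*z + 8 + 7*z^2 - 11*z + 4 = d*(9 - 3*z) + 7*z^2 - 25*z + 12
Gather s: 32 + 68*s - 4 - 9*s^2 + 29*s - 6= -9*s^2 + 97*s + 22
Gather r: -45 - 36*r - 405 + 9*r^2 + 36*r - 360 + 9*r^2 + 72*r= 18*r^2 + 72*r - 810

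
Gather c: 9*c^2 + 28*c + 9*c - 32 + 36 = 9*c^2 + 37*c + 4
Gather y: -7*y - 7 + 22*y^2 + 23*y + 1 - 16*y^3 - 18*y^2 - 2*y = -16*y^3 + 4*y^2 + 14*y - 6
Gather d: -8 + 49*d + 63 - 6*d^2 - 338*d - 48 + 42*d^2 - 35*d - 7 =36*d^2 - 324*d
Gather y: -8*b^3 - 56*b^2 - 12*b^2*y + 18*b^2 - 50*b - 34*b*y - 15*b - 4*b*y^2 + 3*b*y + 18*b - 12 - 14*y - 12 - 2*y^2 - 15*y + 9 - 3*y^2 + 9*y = -8*b^3 - 38*b^2 - 47*b + y^2*(-4*b - 5) + y*(-12*b^2 - 31*b - 20) - 15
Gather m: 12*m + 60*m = 72*m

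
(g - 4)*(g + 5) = g^2 + g - 20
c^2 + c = c*(c + 1)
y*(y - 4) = y^2 - 4*y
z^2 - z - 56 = (z - 8)*(z + 7)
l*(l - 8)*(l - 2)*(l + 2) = l^4 - 8*l^3 - 4*l^2 + 32*l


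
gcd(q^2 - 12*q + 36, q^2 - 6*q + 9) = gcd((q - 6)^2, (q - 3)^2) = 1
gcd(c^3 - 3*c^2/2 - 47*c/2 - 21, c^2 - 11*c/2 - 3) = c - 6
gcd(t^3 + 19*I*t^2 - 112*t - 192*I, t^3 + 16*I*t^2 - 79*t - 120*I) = t^2 + 11*I*t - 24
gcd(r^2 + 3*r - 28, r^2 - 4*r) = r - 4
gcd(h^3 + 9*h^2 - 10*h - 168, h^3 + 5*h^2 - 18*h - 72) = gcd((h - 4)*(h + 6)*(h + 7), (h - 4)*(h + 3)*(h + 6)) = h^2 + 2*h - 24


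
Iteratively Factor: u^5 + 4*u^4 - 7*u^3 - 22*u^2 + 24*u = (u + 3)*(u^4 + u^3 - 10*u^2 + 8*u) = u*(u + 3)*(u^3 + u^2 - 10*u + 8) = u*(u + 3)*(u + 4)*(u^2 - 3*u + 2) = u*(u - 1)*(u + 3)*(u + 4)*(u - 2)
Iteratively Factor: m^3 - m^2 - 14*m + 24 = (m - 3)*(m^2 + 2*m - 8) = (m - 3)*(m - 2)*(m + 4)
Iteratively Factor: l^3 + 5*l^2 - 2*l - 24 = (l + 3)*(l^2 + 2*l - 8) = (l + 3)*(l + 4)*(l - 2)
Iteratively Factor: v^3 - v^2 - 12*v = (v + 3)*(v^2 - 4*v) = v*(v + 3)*(v - 4)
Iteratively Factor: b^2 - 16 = (b - 4)*(b + 4)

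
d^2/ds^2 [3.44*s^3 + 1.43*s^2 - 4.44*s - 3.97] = 20.64*s + 2.86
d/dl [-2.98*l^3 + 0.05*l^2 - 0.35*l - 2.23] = -8.94*l^2 + 0.1*l - 0.35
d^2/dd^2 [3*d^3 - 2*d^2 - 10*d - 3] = 18*d - 4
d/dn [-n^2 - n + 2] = -2*n - 1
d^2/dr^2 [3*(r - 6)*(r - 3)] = 6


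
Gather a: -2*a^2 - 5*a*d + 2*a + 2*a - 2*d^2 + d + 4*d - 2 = -2*a^2 + a*(4 - 5*d) - 2*d^2 + 5*d - 2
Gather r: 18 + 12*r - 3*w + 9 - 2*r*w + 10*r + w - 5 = r*(22 - 2*w) - 2*w + 22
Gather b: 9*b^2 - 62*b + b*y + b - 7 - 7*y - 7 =9*b^2 + b*(y - 61) - 7*y - 14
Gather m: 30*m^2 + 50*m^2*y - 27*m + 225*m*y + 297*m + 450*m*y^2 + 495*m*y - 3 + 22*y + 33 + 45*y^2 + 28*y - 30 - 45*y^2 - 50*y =m^2*(50*y + 30) + m*(450*y^2 + 720*y + 270)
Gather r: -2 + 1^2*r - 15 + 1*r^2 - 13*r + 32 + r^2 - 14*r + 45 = 2*r^2 - 26*r + 60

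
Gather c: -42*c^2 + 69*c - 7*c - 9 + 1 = -42*c^2 + 62*c - 8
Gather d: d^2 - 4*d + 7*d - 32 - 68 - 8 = d^2 + 3*d - 108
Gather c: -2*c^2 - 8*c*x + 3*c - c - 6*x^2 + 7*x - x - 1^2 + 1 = -2*c^2 + c*(2 - 8*x) - 6*x^2 + 6*x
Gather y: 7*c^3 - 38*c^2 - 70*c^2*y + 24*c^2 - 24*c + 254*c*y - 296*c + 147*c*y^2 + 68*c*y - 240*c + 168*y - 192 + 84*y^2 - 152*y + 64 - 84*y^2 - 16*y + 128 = 7*c^3 - 14*c^2 + 147*c*y^2 - 560*c + y*(-70*c^2 + 322*c)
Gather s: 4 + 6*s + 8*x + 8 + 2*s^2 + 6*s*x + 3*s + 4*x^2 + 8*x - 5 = 2*s^2 + s*(6*x + 9) + 4*x^2 + 16*x + 7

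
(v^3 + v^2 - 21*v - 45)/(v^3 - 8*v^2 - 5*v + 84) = (v^2 - 2*v - 15)/(v^2 - 11*v + 28)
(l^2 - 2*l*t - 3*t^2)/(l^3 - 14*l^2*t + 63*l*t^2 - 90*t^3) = (l + t)/(l^2 - 11*l*t + 30*t^2)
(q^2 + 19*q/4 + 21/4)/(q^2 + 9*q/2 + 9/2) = (4*q + 7)/(2*(2*q + 3))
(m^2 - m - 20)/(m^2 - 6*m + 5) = (m + 4)/(m - 1)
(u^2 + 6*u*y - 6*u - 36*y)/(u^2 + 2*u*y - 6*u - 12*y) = (u + 6*y)/(u + 2*y)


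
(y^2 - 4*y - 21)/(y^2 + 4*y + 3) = (y - 7)/(y + 1)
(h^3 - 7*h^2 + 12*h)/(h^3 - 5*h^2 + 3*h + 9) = h*(h - 4)/(h^2 - 2*h - 3)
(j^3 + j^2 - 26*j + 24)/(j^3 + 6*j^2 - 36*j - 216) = (j^2 - 5*j + 4)/(j^2 - 36)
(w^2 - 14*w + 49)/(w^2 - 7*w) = (w - 7)/w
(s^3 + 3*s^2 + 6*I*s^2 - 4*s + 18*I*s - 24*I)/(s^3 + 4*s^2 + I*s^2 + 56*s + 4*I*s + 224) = (s^2 + s*(-1 + 6*I) - 6*I)/(s^2 + I*s + 56)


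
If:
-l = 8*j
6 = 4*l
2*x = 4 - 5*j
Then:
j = -3/16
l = 3/2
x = 79/32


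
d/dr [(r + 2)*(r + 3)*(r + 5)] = 3*r^2 + 20*r + 31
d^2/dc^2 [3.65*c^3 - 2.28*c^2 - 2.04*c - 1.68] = 21.9*c - 4.56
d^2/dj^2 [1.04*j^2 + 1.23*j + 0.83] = 2.08000000000000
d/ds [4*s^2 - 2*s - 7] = 8*s - 2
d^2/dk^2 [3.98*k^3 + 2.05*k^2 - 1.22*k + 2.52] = 23.88*k + 4.1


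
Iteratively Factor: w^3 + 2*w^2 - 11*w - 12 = (w + 4)*(w^2 - 2*w - 3) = (w - 3)*(w + 4)*(w + 1)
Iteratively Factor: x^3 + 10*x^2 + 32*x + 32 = (x + 4)*(x^2 + 6*x + 8) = (x + 4)^2*(x + 2)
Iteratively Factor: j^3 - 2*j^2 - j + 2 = (j + 1)*(j^2 - 3*j + 2) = (j - 1)*(j + 1)*(j - 2)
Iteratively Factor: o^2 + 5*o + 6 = (o + 2)*(o + 3)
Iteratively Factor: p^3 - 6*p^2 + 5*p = (p)*(p^2 - 6*p + 5) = p*(p - 5)*(p - 1)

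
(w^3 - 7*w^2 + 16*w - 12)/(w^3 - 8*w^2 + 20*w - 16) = (w - 3)/(w - 4)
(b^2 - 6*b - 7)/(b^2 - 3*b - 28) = (b + 1)/(b + 4)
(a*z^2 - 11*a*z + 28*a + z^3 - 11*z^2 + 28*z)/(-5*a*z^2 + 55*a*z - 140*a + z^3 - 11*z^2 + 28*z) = (a + z)/(-5*a + z)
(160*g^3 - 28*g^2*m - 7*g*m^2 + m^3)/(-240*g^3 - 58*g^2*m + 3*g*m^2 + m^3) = (-4*g + m)/(6*g + m)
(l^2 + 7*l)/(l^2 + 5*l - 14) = l/(l - 2)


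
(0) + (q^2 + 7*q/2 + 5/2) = q^2 + 7*q/2 + 5/2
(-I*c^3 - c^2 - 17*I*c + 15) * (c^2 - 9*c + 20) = -I*c^5 - c^4 + 9*I*c^4 + 9*c^3 - 37*I*c^3 - 5*c^2 + 153*I*c^2 - 135*c - 340*I*c + 300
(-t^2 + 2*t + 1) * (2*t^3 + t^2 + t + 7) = -2*t^5 + 3*t^4 + 3*t^3 - 4*t^2 + 15*t + 7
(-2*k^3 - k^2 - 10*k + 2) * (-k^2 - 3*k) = 2*k^5 + 7*k^4 + 13*k^3 + 28*k^2 - 6*k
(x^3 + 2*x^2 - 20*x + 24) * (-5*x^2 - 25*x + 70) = -5*x^5 - 35*x^4 + 120*x^3 + 520*x^2 - 2000*x + 1680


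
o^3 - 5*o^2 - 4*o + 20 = (o - 5)*(o - 2)*(o + 2)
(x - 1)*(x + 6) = x^2 + 5*x - 6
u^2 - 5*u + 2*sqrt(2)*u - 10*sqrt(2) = (u - 5)*(u + 2*sqrt(2))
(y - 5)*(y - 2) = y^2 - 7*y + 10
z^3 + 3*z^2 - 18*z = z*(z - 3)*(z + 6)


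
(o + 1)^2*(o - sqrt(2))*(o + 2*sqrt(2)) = o^4 + sqrt(2)*o^3 + 2*o^3 - 3*o^2 + 2*sqrt(2)*o^2 - 8*o + sqrt(2)*o - 4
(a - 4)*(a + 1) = a^2 - 3*a - 4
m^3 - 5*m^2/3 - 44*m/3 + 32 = (m - 3)*(m - 8/3)*(m + 4)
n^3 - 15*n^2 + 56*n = n*(n - 8)*(n - 7)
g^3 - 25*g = g*(g - 5)*(g + 5)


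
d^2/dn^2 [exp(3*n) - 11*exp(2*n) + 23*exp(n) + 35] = (9*exp(2*n) - 44*exp(n) + 23)*exp(n)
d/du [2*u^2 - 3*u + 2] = 4*u - 3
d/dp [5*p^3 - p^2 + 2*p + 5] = 15*p^2 - 2*p + 2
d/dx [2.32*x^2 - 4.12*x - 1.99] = 4.64*x - 4.12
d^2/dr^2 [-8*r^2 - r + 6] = -16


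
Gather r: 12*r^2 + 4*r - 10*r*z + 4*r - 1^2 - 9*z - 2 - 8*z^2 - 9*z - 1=12*r^2 + r*(8 - 10*z) - 8*z^2 - 18*z - 4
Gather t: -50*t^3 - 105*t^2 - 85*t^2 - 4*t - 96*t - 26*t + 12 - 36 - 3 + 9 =-50*t^3 - 190*t^2 - 126*t - 18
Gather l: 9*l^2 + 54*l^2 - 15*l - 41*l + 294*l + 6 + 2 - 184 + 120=63*l^2 + 238*l - 56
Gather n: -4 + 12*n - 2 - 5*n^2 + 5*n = -5*n^2 + 17*n - 6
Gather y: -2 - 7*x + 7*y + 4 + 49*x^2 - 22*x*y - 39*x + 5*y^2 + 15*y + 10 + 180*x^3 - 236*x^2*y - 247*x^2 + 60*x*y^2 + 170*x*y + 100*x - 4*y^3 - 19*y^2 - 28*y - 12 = 180*x^3 - 198*x^2 + 54*x - 4*y^3 + y^2*(60*x - 14) + y*(-236*x^2 + 148*x - 6)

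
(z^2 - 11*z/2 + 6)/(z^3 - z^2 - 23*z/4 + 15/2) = 2*(z - 4)/(2*z^2 + z - 10)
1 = 1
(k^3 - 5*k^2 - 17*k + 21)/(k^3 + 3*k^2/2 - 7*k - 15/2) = 2*(k^2 - 8*k + 7)/(2*k^2 - 3*k - 5)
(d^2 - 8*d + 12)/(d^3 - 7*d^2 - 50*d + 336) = (d - 2)/(d^2 - d - 56)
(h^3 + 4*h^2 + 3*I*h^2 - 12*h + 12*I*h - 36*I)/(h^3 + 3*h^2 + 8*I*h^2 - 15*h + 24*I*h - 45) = (h^2 + 4*h - 12)/(h^2 + h*(3 + 5*I) + 15*I)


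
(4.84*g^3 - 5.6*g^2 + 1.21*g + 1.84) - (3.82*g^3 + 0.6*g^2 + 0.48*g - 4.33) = 1.02*g^3 - 6.2*g^2 + 0.73*g + 6.17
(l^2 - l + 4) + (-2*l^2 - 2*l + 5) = -l^2 - 3*l + 9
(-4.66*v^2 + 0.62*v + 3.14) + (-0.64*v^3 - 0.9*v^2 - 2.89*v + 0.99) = -0.64*v^3 - 5.56*v^2 - 2.27*v + 4.13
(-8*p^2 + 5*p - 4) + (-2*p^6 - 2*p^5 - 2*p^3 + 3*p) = -2*p^6 - 2*p^5 - 2*p^3 - 8*p^2 + 8*p - 4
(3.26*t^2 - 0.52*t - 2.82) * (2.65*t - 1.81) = 8.639*t^3 - 7.2786*t^2 - 6.5318*t + 5.1042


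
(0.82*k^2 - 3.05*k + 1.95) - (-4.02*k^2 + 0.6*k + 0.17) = 4.84*k^2 - 3.65*k + 1.78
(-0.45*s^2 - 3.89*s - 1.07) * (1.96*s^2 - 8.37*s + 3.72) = -0.882*s^4 - 3.8579*s^3 + 28.7881*s^2 - 5.5149*s - 3.9804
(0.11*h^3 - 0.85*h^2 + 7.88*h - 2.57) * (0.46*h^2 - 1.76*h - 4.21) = 0.0506*h^5 - 0.5846*h^4 + 4.6577*h^3 - 11.4725*h^2 - 28.6516*h + 10.8197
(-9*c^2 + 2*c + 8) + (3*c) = -9*c^2 + 5*c + 8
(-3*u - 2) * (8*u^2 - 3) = -24*u^3 - 16*u^2 + 9*u + 6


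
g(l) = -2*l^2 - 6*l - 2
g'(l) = -4*l - 6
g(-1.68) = 2.44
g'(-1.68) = 0.72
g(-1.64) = 2.46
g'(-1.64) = 0.56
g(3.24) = -42.44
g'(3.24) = -18.96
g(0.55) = -5.90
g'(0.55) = -8.20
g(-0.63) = 0.99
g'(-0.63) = -3.48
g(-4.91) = -20.76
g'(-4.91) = 13.64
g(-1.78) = 2.34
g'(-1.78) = 1.12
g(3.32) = -43.96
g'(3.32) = -19.28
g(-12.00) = -218.00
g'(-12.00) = 42.00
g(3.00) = -38.00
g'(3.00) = -18.00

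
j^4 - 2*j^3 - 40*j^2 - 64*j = j*(j - 8)*(j + 2)*(j + 4)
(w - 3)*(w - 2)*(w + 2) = w^3 - 3*w^2 - 4*w + 12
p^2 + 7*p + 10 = (p + 2)*(p + 5)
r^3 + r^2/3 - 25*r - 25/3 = (r - 5)*(r + 1/3)*(r + 5)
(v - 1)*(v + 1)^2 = v^3 + v^2 - v - 1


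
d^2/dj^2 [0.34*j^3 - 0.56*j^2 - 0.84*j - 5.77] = 2.04*j - 1.12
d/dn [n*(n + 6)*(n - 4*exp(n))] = -4*n^2*exp(n) + 3*n^2 - 32*n*exp(n) + 12*n - 24*exp(n)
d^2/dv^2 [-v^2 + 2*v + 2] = -2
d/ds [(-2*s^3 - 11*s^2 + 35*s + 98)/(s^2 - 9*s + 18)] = 2*(-s^4 + 18*s^3 - 22*s^2 - 296*s + 756)/(s^4 - 18*s^3 + 117*s^2 - 324*s + 324)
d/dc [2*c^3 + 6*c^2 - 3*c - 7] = 6*c^2 + 12*c - 3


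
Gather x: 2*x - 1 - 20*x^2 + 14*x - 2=-20*x^2 + 16*x - 3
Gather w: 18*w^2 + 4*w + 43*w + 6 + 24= 18*w^2 + 47*w + 30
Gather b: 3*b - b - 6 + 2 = 2*b - 4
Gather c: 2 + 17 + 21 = 40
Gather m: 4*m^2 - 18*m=4*m^2 - 18*m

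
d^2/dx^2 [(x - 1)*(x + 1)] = 2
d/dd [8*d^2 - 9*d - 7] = 16*d - 9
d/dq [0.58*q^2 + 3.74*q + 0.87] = 1.16*q + 3.74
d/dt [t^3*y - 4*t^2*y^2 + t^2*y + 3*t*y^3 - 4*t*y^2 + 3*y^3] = y*(3*t^2 - 8*t*y + 2*t + 3*y^2 - 4*y)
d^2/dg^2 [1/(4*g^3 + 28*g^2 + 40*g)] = (-g*(3*g + 7)*(g^2 + 7*g + 10) + (3*g^2 + 14*g + 10)^2)/(2*g^3*(g^2 + 7*g + 10)^3)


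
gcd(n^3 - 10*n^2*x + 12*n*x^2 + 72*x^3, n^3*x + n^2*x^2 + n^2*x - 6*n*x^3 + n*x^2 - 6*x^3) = 1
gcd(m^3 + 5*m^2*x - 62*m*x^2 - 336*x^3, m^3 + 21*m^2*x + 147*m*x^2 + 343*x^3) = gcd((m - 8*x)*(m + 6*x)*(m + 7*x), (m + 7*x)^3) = m + 7*x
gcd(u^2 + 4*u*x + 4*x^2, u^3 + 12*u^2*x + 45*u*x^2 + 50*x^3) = u + 2*x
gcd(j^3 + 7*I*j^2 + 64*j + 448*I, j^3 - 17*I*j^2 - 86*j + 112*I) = j - 8*I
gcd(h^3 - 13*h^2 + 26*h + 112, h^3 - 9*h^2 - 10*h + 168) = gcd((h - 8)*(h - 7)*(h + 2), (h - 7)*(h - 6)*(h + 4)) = h - 7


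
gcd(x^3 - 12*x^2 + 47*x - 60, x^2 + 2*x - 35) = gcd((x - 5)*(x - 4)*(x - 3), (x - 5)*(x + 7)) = x - 5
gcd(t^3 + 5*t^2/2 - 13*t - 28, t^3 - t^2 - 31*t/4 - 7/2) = t^2 - 3*t/2 - 7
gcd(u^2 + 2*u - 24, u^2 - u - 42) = u + 6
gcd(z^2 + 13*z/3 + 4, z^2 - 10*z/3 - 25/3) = 1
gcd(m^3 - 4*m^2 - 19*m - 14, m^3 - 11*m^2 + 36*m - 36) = 1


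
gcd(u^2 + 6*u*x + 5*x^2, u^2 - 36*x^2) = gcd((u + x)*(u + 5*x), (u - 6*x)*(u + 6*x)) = 1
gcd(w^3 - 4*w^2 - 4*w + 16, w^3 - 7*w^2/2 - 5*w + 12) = w^2 - 2*w - 8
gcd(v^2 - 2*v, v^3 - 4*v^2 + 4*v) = v^2 - 2*v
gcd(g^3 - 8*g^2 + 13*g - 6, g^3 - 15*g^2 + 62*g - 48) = g^2 - 7*g + 6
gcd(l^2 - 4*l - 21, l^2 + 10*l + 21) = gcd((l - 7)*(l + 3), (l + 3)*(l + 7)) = l + 3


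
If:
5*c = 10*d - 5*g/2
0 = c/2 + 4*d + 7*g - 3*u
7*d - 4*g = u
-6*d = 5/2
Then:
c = -59/90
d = -5/12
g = -16/45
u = -269/180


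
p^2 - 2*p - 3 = (p - 3)*(p + 1)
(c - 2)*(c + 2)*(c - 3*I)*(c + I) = c^4 - 2*I*c^3 - c^2 + 8*I*c - 12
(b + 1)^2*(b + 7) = b^3 + 9*b^2 + 15*b + 7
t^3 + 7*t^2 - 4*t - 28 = (t - 2)*(t + 2)*(t + 7)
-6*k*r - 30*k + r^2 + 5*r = (-6*k + r)*(r + 5)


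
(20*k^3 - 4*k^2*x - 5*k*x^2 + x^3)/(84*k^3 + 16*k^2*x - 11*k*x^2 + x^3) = (10*k^2 - 7*k*x + x^2)/(42*k^2 - 13*k*x + x^2)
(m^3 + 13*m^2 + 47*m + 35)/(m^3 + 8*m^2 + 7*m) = (m + 5)/m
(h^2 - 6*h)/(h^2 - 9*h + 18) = h/(h - 3)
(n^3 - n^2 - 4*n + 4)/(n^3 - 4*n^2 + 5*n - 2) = (n + 2)/(n - 1)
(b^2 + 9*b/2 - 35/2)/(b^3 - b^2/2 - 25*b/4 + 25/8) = 4*(b + 7)/(4*b^2 + 8*b - 5)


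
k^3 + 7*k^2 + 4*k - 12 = (k - 1)*(k + 2)*(k + 6)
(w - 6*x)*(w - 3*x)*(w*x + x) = w^3*x - 9*w^2*x^2 + w^2*x + 18*w*x^3 - 9*w*x^2 + 18*x^3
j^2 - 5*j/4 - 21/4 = (j - 3)*(j + 7/4)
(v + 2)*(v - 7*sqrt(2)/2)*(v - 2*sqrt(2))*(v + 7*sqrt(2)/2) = v^4 - 2*sqrt(2)*v^3 + 2*v^3 - 49*v^2/2 - 4*sqrt(2)*v^2 - 49*v + 49*sqrt(2)*v + 98*sqrt(2)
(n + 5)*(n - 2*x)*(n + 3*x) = n^3 + n^2*x + 5*n^2 - 6*n*x^2 + 5*n*x - 30*x^2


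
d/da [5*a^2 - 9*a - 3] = 10*a - 9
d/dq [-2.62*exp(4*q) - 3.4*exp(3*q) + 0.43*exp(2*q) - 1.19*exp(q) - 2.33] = (-10.48*exp(3*q) - 10.2*exp(2*q) + 0.86*exp(q) - 1.19)*exp(q)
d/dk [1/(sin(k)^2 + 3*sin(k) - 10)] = -(2*sin(k) + 3)*cos(k)/(sin(k)^2 + 3*sin(k) - 10)^2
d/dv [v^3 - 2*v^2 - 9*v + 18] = 3*v^2 - 4*v - 9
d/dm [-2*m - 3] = -2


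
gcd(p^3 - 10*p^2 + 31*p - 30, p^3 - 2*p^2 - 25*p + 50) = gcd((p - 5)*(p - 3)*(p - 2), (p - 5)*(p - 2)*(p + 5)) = p^2 - 7*p + 10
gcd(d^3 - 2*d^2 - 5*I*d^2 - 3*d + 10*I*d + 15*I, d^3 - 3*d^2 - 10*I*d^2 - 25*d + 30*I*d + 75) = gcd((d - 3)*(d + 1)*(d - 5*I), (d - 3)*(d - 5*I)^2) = d^2 + d*(-3 - 5*I) + 15*I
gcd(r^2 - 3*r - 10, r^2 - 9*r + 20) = r - 5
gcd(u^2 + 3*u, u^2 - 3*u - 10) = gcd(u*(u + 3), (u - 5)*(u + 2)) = 1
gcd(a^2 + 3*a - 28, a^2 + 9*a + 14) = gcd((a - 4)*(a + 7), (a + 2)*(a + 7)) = a + 7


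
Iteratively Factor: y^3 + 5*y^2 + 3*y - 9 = (y + 3)*(y^2 + 2*y - 3) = (y + 3)^2*(y - 1)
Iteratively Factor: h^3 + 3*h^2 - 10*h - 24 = (h - 3)*(h^2 + 6*h + 8) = (h - 3)*(h + 4)*(h + 2)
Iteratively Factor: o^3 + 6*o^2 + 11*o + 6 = (o + 3)*(o^2 + 3*o + 2) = (o + 1)*(o + 3)*(o + 2)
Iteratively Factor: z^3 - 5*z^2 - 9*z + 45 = (z - 3)*(z^2 - 2*z - 15) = (z - 3)*(z + 3)*(z - 5)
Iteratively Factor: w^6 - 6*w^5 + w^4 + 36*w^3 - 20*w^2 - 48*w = (w + 1)*(w^5 - 7*w^4 + 8*w^3 + 28*w^2 - 48*w) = (w - 4)*(w + 1)*(w^4 - 3*w^3 - 4*w^2 + 12*w) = (w - 4)*(w - 2)*(w + 1)*(w^3 - w^2 - 6*w) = w*(w - 4)*(w - 2)*(w + 1)*(w^2 - w - 6) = w*(w - 4)*(w - 2)*(w + 1)*(w + 2)*(w - 3)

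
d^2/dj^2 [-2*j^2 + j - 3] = -4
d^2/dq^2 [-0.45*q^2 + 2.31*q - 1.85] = -0.900000000000000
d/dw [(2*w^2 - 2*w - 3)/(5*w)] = 2/5 + 3/(5*w^2)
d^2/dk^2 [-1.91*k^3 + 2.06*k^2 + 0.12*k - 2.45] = 4.12 - 11.46*k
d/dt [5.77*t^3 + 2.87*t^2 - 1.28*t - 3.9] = 17.31*t^2 + 5.74*t - 1.28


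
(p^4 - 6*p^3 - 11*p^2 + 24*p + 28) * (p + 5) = p^5 - p^4 - 41*p^3 - 31*p^2 + 148*p + 140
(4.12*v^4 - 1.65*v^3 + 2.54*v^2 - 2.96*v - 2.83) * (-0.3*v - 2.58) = -1.236*v^5 - 10.1346*v^4 + 3.495*v^3 - 5.6652*v^2 + 8.4858*v + 7.3014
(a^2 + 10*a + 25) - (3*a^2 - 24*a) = -2*a^2 + 34*a + 25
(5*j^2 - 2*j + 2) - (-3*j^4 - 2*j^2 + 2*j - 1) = 3*j^4 + 7*j^2 - 4*j + 3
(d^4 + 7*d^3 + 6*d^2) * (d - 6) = d^5 + d^4 - 36*d^3 - 36*d^2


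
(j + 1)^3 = j^3 + 3*j^2 + 3*j + 1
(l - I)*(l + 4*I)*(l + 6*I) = l^3 + 9*I*l^2 - 14*l + 24*I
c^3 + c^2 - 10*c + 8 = (c - 2)*(c - 1)*(c + 4)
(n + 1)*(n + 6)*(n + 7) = n^3 + 14*n^2 + 55*n + 42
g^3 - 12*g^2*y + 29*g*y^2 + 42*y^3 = (g - 7*y)*(g - 6*y)*(g + y)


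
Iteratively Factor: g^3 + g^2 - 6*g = (g)*(g^2 + g - 6) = g*(g + 3)*(g - 2)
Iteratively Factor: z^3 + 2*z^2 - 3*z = (z + 3)*(z^2 - z) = z*(z + 3)*(z - 1)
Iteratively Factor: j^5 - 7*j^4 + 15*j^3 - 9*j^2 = (j - 3)*(j^4 - 4*j^3 + 3*j^2) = j*(j - 3)*(j^3 - 4*j^2 + 3*j) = j*(j - 3)^2*(j^2 - j) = j^2*(j - 3)^2*(j - 1)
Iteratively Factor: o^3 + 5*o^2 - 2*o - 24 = (o + 4)*(o^2 + o - 6) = (o - 2)*(o + 4)*(o + 3)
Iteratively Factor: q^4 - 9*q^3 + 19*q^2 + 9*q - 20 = (q + 1)*(q^3 - 10*q^2 + 29*q - 20) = (q - 4)*(q + 1)*(q^2 - 6*q + 5) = (q - 4)*(q - 1)*(q + 1)*(q - 5)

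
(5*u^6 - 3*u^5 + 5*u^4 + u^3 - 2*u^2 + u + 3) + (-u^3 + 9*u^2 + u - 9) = 5*u^6 - 3*u^5 + 5*u^4 + 7*u^2 + 2*u - 6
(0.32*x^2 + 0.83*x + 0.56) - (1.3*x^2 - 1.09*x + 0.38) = -0.98*x^2 + 1.92*x + 0.18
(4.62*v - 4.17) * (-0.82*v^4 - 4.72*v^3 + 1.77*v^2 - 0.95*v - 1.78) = -3.7884*v^5 - 18.387*v^4 + 27.8598*v^3 - 11.7699*v^2 - 4.2621*v + 7.4226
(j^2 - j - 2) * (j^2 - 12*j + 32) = j^4 - 13*j^3 + 42*j^2 - 8*j - 64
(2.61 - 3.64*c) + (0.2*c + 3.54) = 6.15 - 3.44*c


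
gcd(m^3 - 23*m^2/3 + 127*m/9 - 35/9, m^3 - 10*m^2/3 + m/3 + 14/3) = m - 7/3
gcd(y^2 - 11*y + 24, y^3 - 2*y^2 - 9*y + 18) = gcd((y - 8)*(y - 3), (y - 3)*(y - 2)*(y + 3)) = y - 3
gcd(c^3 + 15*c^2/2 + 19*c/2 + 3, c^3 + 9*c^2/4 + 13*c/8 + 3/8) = c^2 + 3*c/2 + 1/2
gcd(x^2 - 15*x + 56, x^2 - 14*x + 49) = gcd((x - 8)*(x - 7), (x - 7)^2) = x - 7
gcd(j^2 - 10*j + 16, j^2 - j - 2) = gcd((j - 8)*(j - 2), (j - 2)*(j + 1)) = j - 2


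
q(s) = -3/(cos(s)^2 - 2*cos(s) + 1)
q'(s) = -3*(2*sin(s)*cos(s) - 2*sin(s))/(cos(s)^2 - 2*cos(s) + 1)^2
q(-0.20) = -7550.18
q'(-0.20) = -150500.00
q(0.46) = -277.65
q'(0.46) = 2371.60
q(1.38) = -4.57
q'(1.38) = 11.07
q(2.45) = -0.96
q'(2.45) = 0.69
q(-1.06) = -11.48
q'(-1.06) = -39.20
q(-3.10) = -0.75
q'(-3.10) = -0.03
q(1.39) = -4.46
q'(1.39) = 10.70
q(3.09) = -0.75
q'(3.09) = 0.04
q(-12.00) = -123.04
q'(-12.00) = 845.64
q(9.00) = -0.82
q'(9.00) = 0.35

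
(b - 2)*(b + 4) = b^2 + 2*b - 8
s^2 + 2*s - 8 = (s - 2)*(s + 4)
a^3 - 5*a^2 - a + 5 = (a - 5)*(a - 1)*(a + 1)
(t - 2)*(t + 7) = t^2 + 5*t - 14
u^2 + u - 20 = (u - 4)*(u + 5)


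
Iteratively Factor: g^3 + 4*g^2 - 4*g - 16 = (g + 2)*(g^2 + 2*g - 8) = (g - 2)*(g + 2)*(g + 4)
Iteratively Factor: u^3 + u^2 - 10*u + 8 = (u + 4)*(u^2 - 3*u + 2) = (u - 2)*(u + 4)*(u - 1)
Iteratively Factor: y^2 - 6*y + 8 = (y - 4)*(y - 2)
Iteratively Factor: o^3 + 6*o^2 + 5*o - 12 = (o + 4)*(o^2 + 2*o - 3) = (o - 1)*(o + 4)*(o + 3)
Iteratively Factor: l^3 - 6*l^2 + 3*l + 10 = (l + 1)*(l^2 - 7*l + 10) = (l - 2)*(l + 1)*(l - 5)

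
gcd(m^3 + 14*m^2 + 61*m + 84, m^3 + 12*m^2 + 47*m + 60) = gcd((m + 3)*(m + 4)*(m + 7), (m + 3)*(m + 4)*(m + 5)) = m^2 + 7*m + 12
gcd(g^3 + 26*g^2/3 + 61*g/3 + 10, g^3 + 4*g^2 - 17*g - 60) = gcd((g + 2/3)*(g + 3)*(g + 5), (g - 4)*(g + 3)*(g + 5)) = g^2 + 8*g + 15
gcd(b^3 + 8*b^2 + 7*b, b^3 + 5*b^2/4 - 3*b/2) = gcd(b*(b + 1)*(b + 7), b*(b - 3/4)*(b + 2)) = b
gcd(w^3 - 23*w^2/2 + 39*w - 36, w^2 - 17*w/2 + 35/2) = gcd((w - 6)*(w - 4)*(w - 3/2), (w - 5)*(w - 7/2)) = 1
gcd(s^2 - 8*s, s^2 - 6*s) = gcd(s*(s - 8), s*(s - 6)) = s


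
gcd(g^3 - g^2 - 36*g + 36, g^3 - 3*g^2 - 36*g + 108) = g^2 - 36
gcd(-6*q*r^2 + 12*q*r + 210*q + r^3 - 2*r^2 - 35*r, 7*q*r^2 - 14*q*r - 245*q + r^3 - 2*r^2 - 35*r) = r^2 - 2*r - 35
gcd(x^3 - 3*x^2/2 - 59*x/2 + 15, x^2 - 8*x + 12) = x - 6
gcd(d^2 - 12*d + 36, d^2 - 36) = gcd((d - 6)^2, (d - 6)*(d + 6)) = d - 6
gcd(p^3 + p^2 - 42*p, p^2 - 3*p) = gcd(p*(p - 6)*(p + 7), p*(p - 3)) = p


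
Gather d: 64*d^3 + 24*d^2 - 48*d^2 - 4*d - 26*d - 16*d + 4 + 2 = 64*d^3 - 24*d^2 - 46*d + 6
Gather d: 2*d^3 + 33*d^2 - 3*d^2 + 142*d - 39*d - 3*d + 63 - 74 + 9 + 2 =2*d^3 + 30*d^2 + 100*d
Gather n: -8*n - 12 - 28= -8*n - 40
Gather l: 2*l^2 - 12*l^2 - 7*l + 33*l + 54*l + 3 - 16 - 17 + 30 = -10*l^2 + 80*l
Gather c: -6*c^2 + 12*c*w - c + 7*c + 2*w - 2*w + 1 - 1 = -6*c^2 + c*(12*w + 6)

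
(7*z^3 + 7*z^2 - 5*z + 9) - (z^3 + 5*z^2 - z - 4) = 6*z^3 + 2*z^2 - 4*z + 13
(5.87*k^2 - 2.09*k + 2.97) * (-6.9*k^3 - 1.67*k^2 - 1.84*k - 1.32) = -40.503*k^5 + 4.6181*k^4 - 27.8035*k^3 - 8.8627*k^2 - 2.706*k - 3.9204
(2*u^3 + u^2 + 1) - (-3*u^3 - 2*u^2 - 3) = 5*u^3 + 3*u^2 + 4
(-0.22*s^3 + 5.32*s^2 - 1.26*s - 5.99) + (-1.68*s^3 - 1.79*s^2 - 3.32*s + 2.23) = -1.9*s^3 + 3.53*s^2 - 4.58*s - 3.76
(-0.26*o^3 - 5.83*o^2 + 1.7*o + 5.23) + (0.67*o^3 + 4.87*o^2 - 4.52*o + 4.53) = 0.41*o^3 - 0.96*o^2 - 2.82*o + 9.76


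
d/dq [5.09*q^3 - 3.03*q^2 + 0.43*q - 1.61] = 15.27*q^2 - 6.06*q + 0.43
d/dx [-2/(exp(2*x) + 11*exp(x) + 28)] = (4*exp(x) + 22)*exp(x)/(exp(2*x) + 11*exp(x) + 28)^2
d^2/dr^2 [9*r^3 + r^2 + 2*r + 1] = 54*r + 2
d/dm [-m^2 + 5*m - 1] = 5 - 2*m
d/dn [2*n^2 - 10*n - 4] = 4*n - 10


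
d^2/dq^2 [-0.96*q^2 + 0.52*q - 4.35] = -1.92000000000000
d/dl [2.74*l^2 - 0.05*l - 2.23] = 5.48*l - 0.05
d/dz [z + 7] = 1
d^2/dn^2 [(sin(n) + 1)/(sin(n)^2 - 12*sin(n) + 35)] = (-sin(n)^5 - 16*sin(n)^4 + 248*sin(n)^3 - 418*sin(n)^2 - 1927*sin(n) + 1058)/(sin(n)^2 - 12*sin(n) + 35)^3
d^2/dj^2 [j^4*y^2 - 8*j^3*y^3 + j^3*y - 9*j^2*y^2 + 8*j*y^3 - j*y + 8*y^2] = 6*y*(2*j^2*y - 8*j*y^2 + j - 3*y)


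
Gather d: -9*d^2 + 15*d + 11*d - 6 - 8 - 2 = -9*d^2 + 26*d - 16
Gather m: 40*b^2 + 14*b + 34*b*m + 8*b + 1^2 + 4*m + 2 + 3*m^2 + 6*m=40*b^2 + 22*b + 3*m^2 + m*(34*b + 10) + 3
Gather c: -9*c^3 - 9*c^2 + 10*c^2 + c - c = -9*c^3 + c^2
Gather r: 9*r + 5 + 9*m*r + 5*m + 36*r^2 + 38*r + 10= 5*m + 36*r^2 + r*(9*m + 47) + 15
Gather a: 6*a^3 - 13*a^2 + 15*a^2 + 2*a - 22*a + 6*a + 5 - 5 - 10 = 6*a^3 + 2*a^2 - 14*a - 10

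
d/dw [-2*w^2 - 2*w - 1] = -4*w - 2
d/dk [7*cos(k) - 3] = -7*sin(k)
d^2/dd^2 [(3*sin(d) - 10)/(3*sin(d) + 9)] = 19*(sin(d)^2 - 3*sin(d) - 2)/(3*(sin(d) + 3)^3)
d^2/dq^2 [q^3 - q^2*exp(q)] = -q^2*exp(q) - 4*q*exp(q) + 6*q - 2*exp(q)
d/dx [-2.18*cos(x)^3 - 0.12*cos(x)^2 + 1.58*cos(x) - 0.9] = (6.54*cos(x)^2 + 0.24*cos(x) - 1.58)*sin(x)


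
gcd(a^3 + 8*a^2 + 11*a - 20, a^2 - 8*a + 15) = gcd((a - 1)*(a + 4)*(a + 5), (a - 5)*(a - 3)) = 1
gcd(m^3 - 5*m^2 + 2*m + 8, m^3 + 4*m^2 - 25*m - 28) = m^2 - 3*m - 4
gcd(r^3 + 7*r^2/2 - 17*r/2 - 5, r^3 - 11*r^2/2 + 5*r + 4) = r^2 - 3*r/2 - 1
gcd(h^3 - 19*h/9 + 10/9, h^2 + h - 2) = h - 1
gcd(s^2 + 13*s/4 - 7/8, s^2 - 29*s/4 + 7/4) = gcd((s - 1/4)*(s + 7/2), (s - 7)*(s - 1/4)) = s - 1/4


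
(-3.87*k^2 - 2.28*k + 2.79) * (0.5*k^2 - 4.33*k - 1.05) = -1.935*k^4 + 15.6171*k^3 + 15.3309*k^2 - 9.6867*k - 2.9295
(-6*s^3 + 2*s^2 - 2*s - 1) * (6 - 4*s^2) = 24*s^5 - 8*s^4 - 28*s^3 + 16*s^2 - 12*s - 6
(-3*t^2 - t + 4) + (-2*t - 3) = -3*t^2 - 3*t + 1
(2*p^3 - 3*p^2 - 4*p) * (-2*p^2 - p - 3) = -4*p^5 + 4*p^4 + 5*p^3 + 13*p^2 + 12*p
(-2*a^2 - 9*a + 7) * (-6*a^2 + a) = 12*a^4 + 52*a^3 - 51*a^2 + 7*a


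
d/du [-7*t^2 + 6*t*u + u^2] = 6*t + 2*u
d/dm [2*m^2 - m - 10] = 4*m - 1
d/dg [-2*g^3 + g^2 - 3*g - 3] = -6*g^2 + 2*g - 3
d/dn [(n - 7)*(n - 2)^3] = (n - 2)^2*(4*n - 23)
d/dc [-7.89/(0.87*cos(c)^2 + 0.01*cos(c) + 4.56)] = -(13.7286*cos(c) + 0.0789)*sin(c)/(0.87*cos(c)^2 + 0.01*cos(c) + 4.56)^2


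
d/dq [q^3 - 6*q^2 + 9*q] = 3*q^2 - 12*q + 9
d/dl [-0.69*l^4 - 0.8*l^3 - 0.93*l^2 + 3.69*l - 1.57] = -2.76*l^3 - 2.4*l^2 - 1.86*l + 3.69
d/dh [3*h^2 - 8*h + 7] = 6*h - 8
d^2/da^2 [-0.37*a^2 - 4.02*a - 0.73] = -0.740000000000000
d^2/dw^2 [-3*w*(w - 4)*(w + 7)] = -18*w - 18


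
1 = 1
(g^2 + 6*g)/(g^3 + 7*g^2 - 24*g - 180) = g/(g^2 + g - 30)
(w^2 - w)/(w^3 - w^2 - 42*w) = (1 - w)/(-w^2 + w + 42)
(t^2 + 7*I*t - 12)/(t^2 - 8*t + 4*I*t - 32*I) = (t + 3*I)/(t - 8)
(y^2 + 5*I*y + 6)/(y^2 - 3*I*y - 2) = (y + 6*I)/(y - 2*I)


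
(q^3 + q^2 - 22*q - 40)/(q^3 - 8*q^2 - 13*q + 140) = (q + 2)/(q - 7)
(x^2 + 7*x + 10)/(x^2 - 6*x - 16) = (x + 5)/(x - 8)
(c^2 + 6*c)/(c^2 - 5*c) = (c + 6)/(c - 5)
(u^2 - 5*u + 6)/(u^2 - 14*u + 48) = (u^2 - 5*u + 6)/(u^2 - 14*u + 48)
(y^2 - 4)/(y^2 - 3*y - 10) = (y - 2)/(y - 5)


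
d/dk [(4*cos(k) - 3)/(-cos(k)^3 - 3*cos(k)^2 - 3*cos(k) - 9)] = (-8*cos(k)^3 - 3*cos(k)^2 + 18*cos(k) + 45)*sin(k)/((sin(k) - 2)^2*(sin(k) + 2)^2*(cos(k) + 3)^2)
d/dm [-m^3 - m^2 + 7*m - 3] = -3*m^2 - 2*m + 7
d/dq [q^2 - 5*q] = 2*q - 5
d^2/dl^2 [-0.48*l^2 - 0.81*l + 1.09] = -0.960000000000000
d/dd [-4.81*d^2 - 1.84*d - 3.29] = -9.62*d - 1.84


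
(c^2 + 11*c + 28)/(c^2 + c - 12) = (c + 7)/(c - 3)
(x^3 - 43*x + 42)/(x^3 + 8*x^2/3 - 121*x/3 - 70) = 3*(x - 1)/(3*x + 5)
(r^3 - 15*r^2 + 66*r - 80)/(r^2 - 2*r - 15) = (r^2 - 10*r + 16)/(r + 3)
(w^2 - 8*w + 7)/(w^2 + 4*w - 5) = (w - 7)/(w + 5)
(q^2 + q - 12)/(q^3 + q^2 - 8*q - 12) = (q + 4)/(q^2 + 4*q + 4)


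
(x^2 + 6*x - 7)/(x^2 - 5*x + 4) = (x + 7)/(x - 4)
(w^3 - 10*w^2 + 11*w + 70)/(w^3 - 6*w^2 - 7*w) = (w^2 - 3*w - 10)/(w*(w + 1))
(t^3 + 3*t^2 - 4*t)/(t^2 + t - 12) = t*(t - 1)/(t - 3)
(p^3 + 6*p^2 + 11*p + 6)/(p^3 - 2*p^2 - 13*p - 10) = (p + 3)/(p - 5)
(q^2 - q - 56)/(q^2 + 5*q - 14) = (q - 8)/(q - 2)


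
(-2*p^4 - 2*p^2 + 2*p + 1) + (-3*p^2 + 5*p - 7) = -2*p^4 - 5*p^2 + 7*p - 6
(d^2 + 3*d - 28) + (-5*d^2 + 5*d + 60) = -4*d^2 + 8*d + 32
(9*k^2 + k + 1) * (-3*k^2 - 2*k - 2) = -27*k^4 - 21*k^3 - 23*k^2 - 4*k - 2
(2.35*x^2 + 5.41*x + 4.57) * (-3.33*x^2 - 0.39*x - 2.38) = -7.8255*x^4 - 18.9318*x^3 - 22.921*x^2 - 14.6581*x - 10.8766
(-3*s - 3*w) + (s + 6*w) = -2*s + 3*w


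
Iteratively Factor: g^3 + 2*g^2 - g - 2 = (g + 1)*(g^2 + g - 2) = (g - 1)*(g + 1)*(g + 2)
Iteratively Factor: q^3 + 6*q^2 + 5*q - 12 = (q + 3)*(q^2 + 3*q - 4) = (q - 1)*(q + 3)*(q + 4)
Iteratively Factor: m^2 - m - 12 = (m + 3)*(m - 4)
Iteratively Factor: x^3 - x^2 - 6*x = (x + 2)*(x^2 - 3*x) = x*(x + 2)*(x - 3)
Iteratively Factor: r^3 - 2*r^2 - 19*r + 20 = (r - 5)*(r^2 + 3*r - 4) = (r - 5)*(r - 1)*(r + 4)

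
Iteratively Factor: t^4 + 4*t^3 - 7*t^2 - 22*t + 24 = (t + 4)*(t^3 - 7*t + 6) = (t - 2)*(t + 4)*(t^2 + 2*t - 3) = (t - 2)*(t + 3)*(t + 4)*(t - 1)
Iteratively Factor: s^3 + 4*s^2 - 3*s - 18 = (s + 3)*(s^2 + s - 6) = (s + 3)^2*(s - 2)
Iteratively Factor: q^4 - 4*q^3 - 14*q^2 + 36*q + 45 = (q - 3)*(q^3 - q^2 - 17*q - 15) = (q - 3)*(q + 1)*(q^2 - 2*q - 15) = (q - 3)*(q + 1)*(q + 3)*(q - 5)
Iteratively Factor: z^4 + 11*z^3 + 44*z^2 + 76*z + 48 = (z + 2)*(z^3 + 9*z^2 + 26*z + 24) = (z + 2)*(z + 3)*(z^2 + 6*z + 8) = (z + 2)*(z + 3)*(z + 4)*(z + 2)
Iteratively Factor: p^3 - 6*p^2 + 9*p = (p - 3)*(p^2 - 3*p) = p*(p - 3)*(p - 3)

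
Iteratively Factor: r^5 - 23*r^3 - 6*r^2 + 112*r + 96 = (r + 2)*(r^4 - 2*r^3 - 19*r^2 + 32*r + 48) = (r + 2)*(r + 4)*(r^3 - 6*r^2 + 5*r + 12) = (r + 1)*(r + 2)*(r + 4)*(r^2 - 7*r + 12) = (r - 4)*(r + 1)*(r + 2)*(r + 4)*(r - 3)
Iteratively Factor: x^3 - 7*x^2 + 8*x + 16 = (x - 4)*(x^2 - 3*x - 4) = (x - 4)*(x + 1)*(x - 4)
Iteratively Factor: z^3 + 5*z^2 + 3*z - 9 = (z + 3)*(z^2 + 2*z - 3) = (z - 1)*(z + 3)*(z + 3)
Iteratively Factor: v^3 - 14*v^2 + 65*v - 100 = (v - 4)*(v^2 - 10*v + 25) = (v - 5)*(v - 4)*(v - 5)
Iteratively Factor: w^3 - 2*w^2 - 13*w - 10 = (w - 5)*(w^2 + 3*w + 2) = (w - 5)*(w + 1)*(w + 2)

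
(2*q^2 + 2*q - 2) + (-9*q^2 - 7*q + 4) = -7*q^2 - 5*q + 2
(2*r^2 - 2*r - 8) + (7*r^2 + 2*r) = 9*r^2 - 8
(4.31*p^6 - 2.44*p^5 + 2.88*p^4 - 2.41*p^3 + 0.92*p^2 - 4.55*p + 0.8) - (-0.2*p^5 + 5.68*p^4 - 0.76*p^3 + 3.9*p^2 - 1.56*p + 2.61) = 4.31*p^6 - 2.24*p^5 - 2.8*p^4 - 1.65*p^3 - 2.98*p^2 - 2.99*p - 1.81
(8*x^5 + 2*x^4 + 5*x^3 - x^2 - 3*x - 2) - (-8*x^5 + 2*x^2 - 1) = 16*x^5 + 2*x^4 + 5*x^3 - 3*x^2 - 3*x - 1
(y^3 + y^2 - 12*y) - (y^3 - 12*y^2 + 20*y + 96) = 13*y^2 - 32*y - 96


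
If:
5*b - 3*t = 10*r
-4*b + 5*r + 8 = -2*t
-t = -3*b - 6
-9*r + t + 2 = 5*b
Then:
No Solution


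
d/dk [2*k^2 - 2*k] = 4*k - 2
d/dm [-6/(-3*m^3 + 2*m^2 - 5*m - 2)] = 6*(-9*m^2 + 4*m - 5)/(3*m^3 - 2*m^2 + 5*m + 2)^2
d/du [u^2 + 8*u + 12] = 2*u + 8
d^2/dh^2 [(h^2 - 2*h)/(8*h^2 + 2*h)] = -36/(64*h^3 + 48*h^2 + 12*h + 1)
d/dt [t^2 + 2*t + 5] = 2*t + 2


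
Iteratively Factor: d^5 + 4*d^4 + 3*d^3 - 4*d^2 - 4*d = (d + 2)*(d^4 + 2*d^3 - d^2 - 2*d) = (d + 2)^2*(d^3 - d) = (d - 1)*(d + 2)^2*(d^2 + d) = d*(d - 1)*(d + 2)^2*(d + 1)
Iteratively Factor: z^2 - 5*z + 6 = (z - 2)*(z - 3)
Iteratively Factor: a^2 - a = (a - 1)*(a)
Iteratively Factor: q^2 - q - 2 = (q + 1)*(q - 2)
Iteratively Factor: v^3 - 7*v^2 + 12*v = (v - 3)*(v^2 - 4*v) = v*(v - 3)*(v - 4)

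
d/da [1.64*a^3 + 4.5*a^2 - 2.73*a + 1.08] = 4.92*a^2 + 9.0*a - 2.73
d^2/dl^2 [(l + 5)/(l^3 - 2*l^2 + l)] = 2*(3*l^3 + 30*l^2 - 20*l + 5)/(l^3*(l^4 - 4*l^3 + 6*l^2 - 4*l + 1))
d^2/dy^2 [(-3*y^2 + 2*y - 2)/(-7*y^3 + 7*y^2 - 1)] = 2*(147*y^6 - 294*y^5 + 882*y^4 - 1029*y^3 + 441*y^2 - 84*y + 17)/(343*y^9 - 1029*y^8 + 1029*y^7 - 196*y^6 - 294*y^5 + 147*y^4 + 21*y^3 - 21*y^2 + 1)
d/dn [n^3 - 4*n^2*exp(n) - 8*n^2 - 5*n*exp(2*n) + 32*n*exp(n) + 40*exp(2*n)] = -4*n^2*exp(n) + 3*n^2 - 10*n*exp(2*n) + 24*n*exp(n) - 16*n + 75*exp(2*n) + 32*exp(n)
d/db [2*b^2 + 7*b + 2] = 4*b + 7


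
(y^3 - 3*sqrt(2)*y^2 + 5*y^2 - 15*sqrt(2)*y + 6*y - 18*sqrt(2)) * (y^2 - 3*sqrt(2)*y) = y^5 - 6*sqrt(2)*y^4 + 5*y^4 - 30*sqrt(2)*y^3 + 24*y^3 - 36*sqrt(2)*y^2 + 90*y^2 + 108*y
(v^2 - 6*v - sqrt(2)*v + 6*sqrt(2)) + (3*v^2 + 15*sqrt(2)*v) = 4*v^2 - 6*v + 14*sqrt(2)*v + 6*sqrt(2)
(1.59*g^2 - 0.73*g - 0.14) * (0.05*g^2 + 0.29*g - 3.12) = 0.0795*g^4 + 0.4246*g^3 - 5.1795*g^2 + 2.237*g + 0.4368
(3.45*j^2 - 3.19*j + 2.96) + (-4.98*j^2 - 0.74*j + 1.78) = -1.53*j^2 - 3.93*j + 4.74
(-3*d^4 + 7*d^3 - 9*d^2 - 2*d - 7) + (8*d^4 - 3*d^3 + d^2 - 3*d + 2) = 5*d^4 + 4*d^3 - 8*d^2 - 5*d - 5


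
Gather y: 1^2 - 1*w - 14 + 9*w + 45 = 8*w + 32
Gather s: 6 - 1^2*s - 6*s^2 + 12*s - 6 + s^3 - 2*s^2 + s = s^3 - 8*s^2 + 12*s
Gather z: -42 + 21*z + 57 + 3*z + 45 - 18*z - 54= 6*z + 6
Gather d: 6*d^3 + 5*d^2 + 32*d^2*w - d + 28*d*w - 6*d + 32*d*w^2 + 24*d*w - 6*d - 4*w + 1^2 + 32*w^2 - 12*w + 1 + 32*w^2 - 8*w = 6*d^3 + d^2*(32*w + 5) + d*(32*w^2 + 52*w - 13) + 64*w^2 - 24*w + 2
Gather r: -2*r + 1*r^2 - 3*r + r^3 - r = r^3 + r^2 - 6*r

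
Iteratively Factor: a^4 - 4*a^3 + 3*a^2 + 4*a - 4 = (a + 1)*(a^3 - 5*a^2 + 8*a - 4) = (a - 1)*(a + 1)*(a^2 - 4*a + 4) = (a - 2)*(a - 1)*(a + 1)*(a - 2)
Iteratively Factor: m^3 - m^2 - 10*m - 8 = (m - 4)*(m^2 + 3*m + 2) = (m - 4)*(m + 1)*(m + 2)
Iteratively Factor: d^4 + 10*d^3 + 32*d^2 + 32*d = (d + 4)*(d^3 + 6*d^2 + 8*d) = (d + 2)*(d + 4)*(d^2 + 4*d) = (d + 2)*(d + 4)^2*(d)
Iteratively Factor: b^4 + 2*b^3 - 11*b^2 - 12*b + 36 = (b + 3)*(b^3 - b^2 - 8*b + 12) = (b - 2)*(b + 3)*(b^2 + b - 6) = (b - 2)^2*(b + 3)*(b + 3)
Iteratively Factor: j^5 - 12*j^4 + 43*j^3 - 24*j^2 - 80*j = (j + 1)*(j^4 - 13*j^3 + 56*j^2 - 80*j) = (j - 4)*(j + 1)*(j^3 - 9*j^2 + 20*j) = (j - 5)*(j - 4)*(j + 1)*(j^2 - 4*j) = j*(j - 5)*(j - 4)*(j + 1)*(j - 4)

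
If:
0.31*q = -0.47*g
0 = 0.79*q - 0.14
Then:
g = -0.12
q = 0.18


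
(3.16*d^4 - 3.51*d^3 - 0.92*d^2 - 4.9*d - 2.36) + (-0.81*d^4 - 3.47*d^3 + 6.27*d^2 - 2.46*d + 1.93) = 2.35*d^4 - 6.98*d^3 + 5.35*d^2 - 7.36*d - 0.43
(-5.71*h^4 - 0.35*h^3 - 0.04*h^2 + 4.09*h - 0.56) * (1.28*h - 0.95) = -7.3088*h^5 + 4.9765*h^4 + 0.2813*h^3 + 5.2732*h^2 - 4.6023*h + 0.532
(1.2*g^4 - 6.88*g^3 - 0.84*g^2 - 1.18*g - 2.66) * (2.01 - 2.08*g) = -2.496*g^5 + 16.7224*g^4 - 12.0816*g^3 + 0.766*g^2 + 3.161*g - 5.3466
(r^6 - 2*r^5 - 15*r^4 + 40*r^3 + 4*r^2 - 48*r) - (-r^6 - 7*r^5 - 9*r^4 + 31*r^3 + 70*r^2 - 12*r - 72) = 2*r^6 + 5*r^5 - 6*r^4 + 9*r^3 - 66*r^2 - 36*r + 72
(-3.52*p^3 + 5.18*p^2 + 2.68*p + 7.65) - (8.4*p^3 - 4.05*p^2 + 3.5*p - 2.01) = -11.92*p^3 + 9.23*p^2 - 0.82*p + 9.66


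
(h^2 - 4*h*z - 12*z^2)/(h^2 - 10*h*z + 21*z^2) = (h^2 - 4*h*z - 12*z^2)/(h^2 - 10*h*z + 21*z^2)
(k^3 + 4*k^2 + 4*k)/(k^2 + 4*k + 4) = k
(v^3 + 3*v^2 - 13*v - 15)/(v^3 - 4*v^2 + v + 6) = (v + 5)/(v - 2)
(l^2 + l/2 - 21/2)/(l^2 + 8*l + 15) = (2*l^2 + l - 21)/(2*(l^2 + 8*l + 15))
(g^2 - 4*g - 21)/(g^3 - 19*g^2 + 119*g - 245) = (g + 3)/(g^2 - 12*g + 35)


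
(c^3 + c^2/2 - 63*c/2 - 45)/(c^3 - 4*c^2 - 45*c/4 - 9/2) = 2*(c + 5)/(2*c + 1)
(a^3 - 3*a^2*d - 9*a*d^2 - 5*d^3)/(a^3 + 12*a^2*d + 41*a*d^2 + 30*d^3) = (a^2 - 4*a*d - 5*d^2)/(a^2 + 11*a*d + 30*d^2)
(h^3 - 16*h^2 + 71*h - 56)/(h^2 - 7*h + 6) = (h^2 - 15*h + 56)/(h - 6)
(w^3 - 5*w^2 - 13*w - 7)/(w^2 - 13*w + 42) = (w^2 + 2*w + 1)/(w - 6)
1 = 1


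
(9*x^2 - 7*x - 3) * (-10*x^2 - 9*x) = -90*x^4 - 11*x^3 + 93*x^2 + 27*x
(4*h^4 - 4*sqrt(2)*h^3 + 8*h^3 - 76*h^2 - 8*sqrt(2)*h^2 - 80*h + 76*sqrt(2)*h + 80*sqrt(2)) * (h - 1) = 4*h^5 - 4*sqrt(2)*h^4 + 4*h^4 - 84*h^3 - 4*sqrt(2)*h^3 - 4*h^2 + 84*sqrt(2)*h^2 + 4*sqrt(2)*h + 80*h - 80*sqrt(2)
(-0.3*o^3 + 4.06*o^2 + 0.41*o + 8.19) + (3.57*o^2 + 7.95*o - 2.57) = -0.3*o^3 + 7.63*o^2 + 8.36*o + 5.62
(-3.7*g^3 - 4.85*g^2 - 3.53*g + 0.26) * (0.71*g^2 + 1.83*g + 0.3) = -2.627*g^5 - 10.2145*g^4 - 12.4918*g^3 - 7.7303*g^2 - 0.5832*g + 0.078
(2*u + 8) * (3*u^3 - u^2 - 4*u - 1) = 6*u^4 + 22*u^3 - 16*u^2 - 34*u - 8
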